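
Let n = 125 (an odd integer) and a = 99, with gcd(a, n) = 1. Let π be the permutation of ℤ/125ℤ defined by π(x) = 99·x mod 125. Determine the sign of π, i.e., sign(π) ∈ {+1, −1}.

Start at x=24: 24 → 1 → 99 → 51 → 49 → 101 → 124 → … (one orbit).
π_99 has 23 disjoint cycles with lengths [10, 10, 10, 10, 10, 10, 10, 10, 10, 10, 2, 2, 2, 2, 2, 2, 2, 2, 2, 2, 2, 2, 1] on {0,…,124}.
With 23 cycles on 125 points, sign = (−1)^{125−23} = +1.
(99|125)_J = +1 (Zolotarev's lemma cross-check).

+1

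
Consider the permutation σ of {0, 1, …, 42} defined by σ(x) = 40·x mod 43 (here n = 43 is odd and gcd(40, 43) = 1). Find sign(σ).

Start at x=6: 6 → 25 → 11 → 10 → 13 → 4 → 31 → … (one orbit).
3 cycles of lengths [21, 21, 1].
sign(π) = (−1)^{n − #cycles} = (−1)^{43−3} = (−1)^40 = +1.

+1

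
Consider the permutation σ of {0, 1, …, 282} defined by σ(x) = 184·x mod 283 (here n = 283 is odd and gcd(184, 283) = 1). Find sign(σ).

-1

Start at x=234: 234 → 40 → 2 → 85 → 75 → 216 → 124 → … (one orbit).
2 cycles of lengths [282, 1].
2 cycles on 283: each ℓ→(−1)^(ℓ−1), product (−1)^281 = -1.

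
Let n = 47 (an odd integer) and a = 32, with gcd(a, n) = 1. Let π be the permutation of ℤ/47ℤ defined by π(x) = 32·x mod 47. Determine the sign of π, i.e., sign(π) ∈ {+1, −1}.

Orbit of 6 under x↦32x: [6, 4, 34, 7, 36, 24, 16]… (length divides ord_47(32)).
π_32 has 3 disjoint cycles with lengths [23, 23, 1] on {0,…,46}.
3 cycles on 47: each ℓ→(−1)^(ℓ−1), product (−1)^44 = +1.

+1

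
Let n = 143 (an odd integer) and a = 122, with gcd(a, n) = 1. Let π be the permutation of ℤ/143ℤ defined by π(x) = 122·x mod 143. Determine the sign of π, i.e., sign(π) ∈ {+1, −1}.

-1

Trace 34: π^k(34) = [34, 1, 122, 12] for k=0..3.
π_122 has 44 disjoint cycles with lengths [4, 4, 4, 4, 4, 4, 4, 4, 4, 4, 4, 4, 4, 4, 4, 4, 4, 4, 4, 4, 4, 4, 4, 4, 4, 4, 4, 4, 4, 4, 4, 4, 4, 1, 1, 1, 1, 1, 1, 1, 1, 1, 1, 1] on {0,…,142}.
143 − 44 = 99 transpositions; sign(π) = (−1)^99 = -1.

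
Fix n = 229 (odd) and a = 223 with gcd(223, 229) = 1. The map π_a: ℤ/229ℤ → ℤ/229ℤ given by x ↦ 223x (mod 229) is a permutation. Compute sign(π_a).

-1

Orbit of 61 under x↦223x: [61, 92, 135, 106, 51, 152, 4]… (length divides ord_229(223)).
π_223 has 2 disjoint cycles with lengths [228, 1] on {0,…,228}.
With 2 cycles on 229 points, sign = (−1)^{229−2} = -1.
(223|229)_J = -1 (Zolotarev's lemma cross-check).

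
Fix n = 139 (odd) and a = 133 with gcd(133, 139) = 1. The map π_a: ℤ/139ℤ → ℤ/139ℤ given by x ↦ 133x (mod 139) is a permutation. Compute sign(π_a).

-1

Start at x=103: 103 → 77 → 94 → 131 → 48 → 129 → 60 → … (one orbit).
4 cycles of lengths [46, 46, 46, 1].
4 cycles on 139: each ℓ→(−1)^(ℓ−1), product (−1)^135 = -1.
(133|139)_J = -1 (Zolotarev's lemma cross-check).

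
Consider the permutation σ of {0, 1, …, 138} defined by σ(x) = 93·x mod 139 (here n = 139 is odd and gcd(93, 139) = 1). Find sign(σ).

Trace 45: π^k(45) = [45, 15, 5, 48, 16, 98, 79] for k=0..6.
Cycle lengths of π_93 on ℤ/139ℤ: [138, 1]; 2 cycles in total.
With 2 cycles on 139 points, sign = (−1)^{139−2} = -1.
Check: (93/139) = -1 by Zolotarev.

-1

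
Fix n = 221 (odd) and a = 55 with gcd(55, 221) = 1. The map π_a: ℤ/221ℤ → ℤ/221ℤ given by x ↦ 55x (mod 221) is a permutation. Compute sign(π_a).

Orbit of 118 under x↦55x: [118, 81, 35, 157, 16, 217, 1]… (length divides ord_221(55)).
25 cycles of lengths [12, 12, 12, 12, 12, 12, 12, 12, 12, 12, 12, 12, 12, 12, 12, 12, 4, 4, 4, 4, 3, 3, 3, 3, 1].
Σ(ℓ_i−1) = 221−25 = 196; sign = (−1)^196 = +1.
Check: (55/221) = +1 by Zolotarev.

+1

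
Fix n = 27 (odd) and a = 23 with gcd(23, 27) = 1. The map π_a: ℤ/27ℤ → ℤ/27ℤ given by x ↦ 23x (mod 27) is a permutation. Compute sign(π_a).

-1

Trace 14: π^k(14) = [14, 25, 8, 22, 20, 1, 23] for k=0..6.
Cycle lengths of π_23 on ℤ/27ℤ: [18, 6, 2, 1]; 4 cycles in total.
sign(π) = (−1)^{n − #cycles} = (−1)^{27−4} = (−1)^23 = -1.
Zolotarev: (23|27) = -1, matching the cycle-count sign.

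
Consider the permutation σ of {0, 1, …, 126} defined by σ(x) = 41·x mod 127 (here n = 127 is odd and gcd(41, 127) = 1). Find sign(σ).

Start at x=37: 37 → 120 → 94 → 44 → 26 → 50 → 18 → … (one orbit).
Cycle type of π: 63×2 + 1; total 3 cycles.
3 cycles on 127: each ℓ→(−1)^(ℓ−1), product (−1)^124 = +1.
The Jacobi symbol (41|127) = +1 (Zolotarev) agrees.

+1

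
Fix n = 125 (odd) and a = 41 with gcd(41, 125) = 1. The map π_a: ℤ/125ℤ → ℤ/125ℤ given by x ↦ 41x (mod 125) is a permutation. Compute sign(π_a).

Start at x=11: 11 → 76 → 116 → 6 → 121 → 86 → 26 → … (one orbit).
Decompose π into cycles: lengths [25, 25, 25, 25, 5, 5, 5, 5, 1, 1, 1, 1, 1] (13 cycles, including the fixed point 0).
sign(π) = (−1)^{n − #cycles} = (−1)^{125−13} = (−1)^112 = +1.
Check: (41/125) = +1 by Zolotarev.

+1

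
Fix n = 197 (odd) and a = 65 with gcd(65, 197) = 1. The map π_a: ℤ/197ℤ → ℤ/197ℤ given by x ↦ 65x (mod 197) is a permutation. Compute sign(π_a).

Trace 96: π^k(96) = [96, 133, 174, 81, 143, 36, 173] for k=0..6.
The orbit structure of x ↦ 65x mod 197: 3 orbits of sizes [98, 98, 1].
197 − 3 = 194 transpositions; sign(π) = (−1)^194 = +1.
Via Zolotarev, sign(π_{65}) = (65|197) = +1.

+1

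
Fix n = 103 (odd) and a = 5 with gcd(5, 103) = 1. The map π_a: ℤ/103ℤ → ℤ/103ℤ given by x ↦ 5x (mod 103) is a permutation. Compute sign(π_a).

-1

Start at x=26: 26 → 27 → 32 → 57 → 79 → 86 → 18 → … (one orbit).
π_5 has 2 disjoint cycles with lengths [102, 1] on {0,…,102}.
Σ(ℓ_i−1) = 103−2 = 101; sign = (−1)^101 = -1.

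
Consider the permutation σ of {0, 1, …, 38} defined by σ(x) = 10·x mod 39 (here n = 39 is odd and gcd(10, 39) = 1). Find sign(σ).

+1

Orbit of 22 under x↦10x: [22, 25, 16, 4, 1, 10]… (length divides ord_39(10)).
Cycle type of π: 6×6 + 1×3; total 9 cycles.
n − c = 39 − 9 = 30; sign = (−1)^30 = +1.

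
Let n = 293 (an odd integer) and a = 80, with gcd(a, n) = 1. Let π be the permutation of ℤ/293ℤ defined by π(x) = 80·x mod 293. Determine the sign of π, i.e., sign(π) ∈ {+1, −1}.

Orbit of 215 under x↦80x: [215, 206, 72, 193, 204, 205, 285]… (length divides ord_293(80)).
Cycle lengths of π_80 on ℤ/293ℤ: [292, 1]; 2 cycles in total.
Σ(ℓ_i−1) = 293−2 = 291; sign = (−1)^291 = -1.
Zolotarev: (80|293) = -1, matching the cycle-count sign.

-1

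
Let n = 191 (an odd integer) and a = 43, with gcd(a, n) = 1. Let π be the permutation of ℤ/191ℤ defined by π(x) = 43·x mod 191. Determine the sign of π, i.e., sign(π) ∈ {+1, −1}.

+1

Orbit of 5 under x↦43x: [5, 24, 77, 64, 78, 107, 17]… (length divides ord_191(43)).
The orbit structure of x ↦ 43x mod 191: 3 orbits of sizes [95, 95, 1].
sign(π) = (−1)^{n − #cycles} = (−1)^{191−3} = (−1)^188 = +1.
The Jacobi symbol (43|191) = +1 (Zolotarev) agrees.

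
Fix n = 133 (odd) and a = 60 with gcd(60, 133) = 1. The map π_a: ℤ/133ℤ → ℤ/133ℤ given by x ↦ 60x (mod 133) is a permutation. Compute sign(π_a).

-1

Trace 23: π^k(23) = [23, 50, 74, 51, 1, 60, 9] for k=0..6.
The orbit structure of x ↦ 60x mod 133: 10 orbits of sizes [18, 18, 18, 18, 18, 18, 18, 3, 3, 1].
Σ(ℓ_i−1) = 133−10 = 123; sign = (−1)^123 = -1.
The Jacobi symbol (60|133) = -1 (Zolotarev) agrees.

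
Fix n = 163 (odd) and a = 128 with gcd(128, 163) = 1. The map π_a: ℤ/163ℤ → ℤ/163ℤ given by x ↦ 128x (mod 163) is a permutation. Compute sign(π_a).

Trace 127: π^k(127) = [127, 119, 73, 53, 101, 51, 8] for k=0..6.
Cycle lengths of π_128 on ℤ/163ℤ: [162, 1]; 2 cycles in total.
With 2 cycles on 163 points, sign = (−1)^{163−2} = -1.
(128|163)_J = -1 (Zolotarev's lemma cross-check).

-1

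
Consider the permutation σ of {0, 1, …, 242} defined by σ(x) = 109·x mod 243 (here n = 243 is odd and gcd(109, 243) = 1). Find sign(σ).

+1

Trace 1: π^k(1) = [1, 109, 217, 82, 190, 55, 163] for k=0..6.
The orbit structure of x ↦ 109x mod 243: 63 orbits of sizes [9, 9, 9, 9, 9, 9, 9, 9, 9, 9, 9, 9, 9, 9, 9, 9, 9, 9, 3, 3, 3, 3, 3, 3, 3, 3, 3, 3, 3, 3, 3, 3, 3, 3, 3, 3, 1, 1, 1, 1, 1, 1, 1, 1, 1, 1, 1, 1, 1, 1, 1, 1, 1, 1, 1, 1, 1, 1, 1, 1, 1, 1, 1].
With 63 cycles on 243 points, sign = (−1)^{243−63} = +1.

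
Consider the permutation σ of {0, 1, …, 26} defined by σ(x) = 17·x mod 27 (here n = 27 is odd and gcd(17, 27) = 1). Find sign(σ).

-1

Orbit of 17 under x↦17x: [17, 19, 26, 10, 8, 1]… (length divides ord_27(17)).
Cycle type of π: 6×3 + 2×4 + 1; total 8 cycles.
Σ(ℓ_i−1) = 27−8 = 19; sign = (−1)^19 = -1.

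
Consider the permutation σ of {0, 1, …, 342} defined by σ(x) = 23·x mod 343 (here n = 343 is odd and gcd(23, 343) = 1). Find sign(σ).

Start at x=291: 291 → 176 → 275 → 151 → 43 → 303 → 109 → … (one orbit).
Cycle type of π: 147×2 + 21×2 + 3×2 + 1; total 7 cycles.
343 − 7 = 336 transpositions; sign(π) = (−1)^336 = +1.
Check: (23/343) = +1 by Zolotarev.

+1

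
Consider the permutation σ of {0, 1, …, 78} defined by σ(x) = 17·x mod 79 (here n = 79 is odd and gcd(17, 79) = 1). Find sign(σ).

-1

Trace 10: π^k(10) = [10, 12, 46, 71, 22, 58, 38] for k=0..6.
The orbit structure of x ↦ 17x mod 79: 4 orbits of sizes [26, 26, 26, 1].
n − c = 79 − 4 = 75; sign = (−1)^75 = -1.
Check: (17/79) = -1 by Zolotarev.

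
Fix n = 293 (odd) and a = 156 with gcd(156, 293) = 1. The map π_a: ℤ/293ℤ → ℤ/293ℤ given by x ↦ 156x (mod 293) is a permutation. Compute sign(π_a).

+1

Trace 141: π^k(141) = [141, 21, 53, 64, 22, 209, 81] for k=0..6.
Decompose π into cycles: lengths [146, 146, 1] (3 cycles, including the fixed point 0).
n − c = 293 − 3 = 290; sign = (−1)^290 = +1.
(156|293)_J = +1 (Zolotarev's lemma cross-check).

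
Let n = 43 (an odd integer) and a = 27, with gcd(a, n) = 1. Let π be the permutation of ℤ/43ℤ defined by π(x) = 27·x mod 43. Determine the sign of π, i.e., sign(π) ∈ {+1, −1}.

Start at x=35: 35 → 42 → 16 → 2 → 11 → 39 → 21 → … (one orbit).
Cycle type of π: 14×3 + 1; total 4 cycles.
sign(π) = (−1)^{n − #cycles} = (−1)^{43−4} = (−1)^39 = -1.
(27|43)_J = -1 (Zolotarev's lemma cross-check).

-1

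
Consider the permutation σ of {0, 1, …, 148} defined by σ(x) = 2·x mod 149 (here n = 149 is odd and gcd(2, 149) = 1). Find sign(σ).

-1

Orbit of 112 under x↦2x: [112, 75, 1, 2, 4, 8, 16]… (length divides ord_149(2)).
Decompose π into cycles: lengths [148, 1] (2 cycles, including the fixed point 0).
With 2 cycles on 149 points, sign = (−1)^{149−2} = -1.
Check: (2/149) = -1 by Zolotarev.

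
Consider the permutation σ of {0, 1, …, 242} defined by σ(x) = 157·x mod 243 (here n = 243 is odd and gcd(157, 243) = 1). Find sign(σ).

+1

Orbit of 163 under x↦157x: [163, 76, 25, 37, 220, 34, 235]… (length divides ord_243(157)).
Decompose π into cycles: lengths [81, 81, 27, 27, 9, 9, 3, 3, 1, 1, 1] (11 cycles, including the fixed point 0).
sign(π) = (−1)^{n − #cycles} = (−1)^{243−11} = (−1)^232 = +1.
The Jacobi symbol (157|243) = +1 (Zolotarev) agrees.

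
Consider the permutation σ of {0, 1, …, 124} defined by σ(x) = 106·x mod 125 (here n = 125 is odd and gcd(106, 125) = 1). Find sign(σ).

+1

Orbit of 31 under x↦106x: [31, 36, 66, 121, 76, 56, 61]… (length divides ord_125(106)).
13 cycles of lengths [25, 25, 25, 25, 5, 5, 5, 5, 1, 1, 1, 1, 1].
Σ(ℓ_i−1) = 125−13 = 112; sign = (−1)^112 = +1.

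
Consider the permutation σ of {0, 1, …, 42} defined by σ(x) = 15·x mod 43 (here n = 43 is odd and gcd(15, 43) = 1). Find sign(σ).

+1

Trace 21: π^k(21) = [21, 14, 38, 11, 36, 24, 16] for k=0..6.
3 cycles of lengths [21, 21, 1].
3 cycles on 43: each ℓ→(−1)^(ℓ−1), product (−1)^40 = +1.
(15|43)_J = +1 (Zolotarev's lemma cross-check).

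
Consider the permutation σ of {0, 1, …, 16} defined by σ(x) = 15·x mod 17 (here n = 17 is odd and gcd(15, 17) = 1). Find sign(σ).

+1

Trace 15: π^k(15) = [15, 4, 9, 16, 2, 13, 8] for k=0..6.
Cycle type of π: 8×2 + 1; total 3 cycles.
3 cycles on 17: each ℓ→(−1)^(ℓ−1), product (−1)^14 = +1.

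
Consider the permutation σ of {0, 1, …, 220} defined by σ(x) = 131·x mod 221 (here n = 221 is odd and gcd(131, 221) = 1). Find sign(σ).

Start at x=79: 79 → 183 → 105 → 53 → 92 → 118 → 209 → … (one orbit).
26 cycles of lengths [16, 16, 16, 16, 16, 16, 16, 16, 16, 16, 16, 16, 16, 1, 1, 1, 1, 1, 1, 1, 1, 1, 1, 1, 1, 1].
sign(π) = (−1)^{n − #cycles} = (−1)^{221−26} = (−1)^195 = -1.
Via Zolotarev, sign(π_{131}) = (131|221) = -1.

-1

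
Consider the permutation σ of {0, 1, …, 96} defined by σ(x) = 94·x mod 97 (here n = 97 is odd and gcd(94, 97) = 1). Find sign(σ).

Start at x=66: 66 → 93 → 12 → 61 → 11 → 64 → 2 → … (one orbit).
The orbit structure of x ↦ 94x mod 97: 3 orbits of sizes [48, 48, 1].
n − c = 97 − 3 = 94; sign = (−1)^94 = +1.
Via Zolotarev, sign(π_{94}) = (94|97) = +1.

+1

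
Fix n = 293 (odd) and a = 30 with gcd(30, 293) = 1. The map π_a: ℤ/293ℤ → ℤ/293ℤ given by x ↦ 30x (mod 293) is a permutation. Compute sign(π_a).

Trace 222: π^k(222) = [222, 214, 267, 99, 40, 28, 254] for k=0..6.
The orbit structure of x ↦ 30x mod 293: 2 orbits of sizes [292, 1].
293 − 2 = 291 transpositions; sign(π) = (−1)^291 = -1.

-1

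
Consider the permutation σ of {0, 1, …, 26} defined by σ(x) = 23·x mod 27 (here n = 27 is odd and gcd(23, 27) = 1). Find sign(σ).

Trace 4: π^k(4) = [4, 11, 10, 14, 25, 8, 22] for k=0..6.
The orbit structure of x ↦ 23x mod 27: 4 orbits of sizes [18, 6, 2, 1].
Σ(ℓ_i−1) = 27−4 = 23; sign = (−1)^23 = -1.
The Jacobi symbol (23|27) = -1 (Zolotarev) agrees.

-1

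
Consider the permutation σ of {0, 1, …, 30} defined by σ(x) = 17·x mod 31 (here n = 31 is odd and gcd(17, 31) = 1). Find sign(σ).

Start at x=28: 28 → 11 → 1 → 17 → 10 → 15 → 7 → … (one orbit).
2 cycles of lengths [30, 1].
With 2 cycles on 31 points, sign = (−1)^{31−2} = -1.
Check: (17/31) = -1 by Zolotarev.

-1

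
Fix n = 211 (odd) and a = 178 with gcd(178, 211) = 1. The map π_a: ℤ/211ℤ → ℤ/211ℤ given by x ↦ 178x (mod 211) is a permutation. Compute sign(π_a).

+1

Orbit of 199 under x↦178x: [199, 185, 14, 171, 54, 117, 148]… (length divides ord_211(178)).
Decompose π into cycles: lengths [21, 21, 21, 21, 21, 21, 21, 21, 21, 21, 1] (11 cycles, including the fixed point 0).
n − c = 211 − 11 = 200; sign = (−1)^200 = +1.
(178|211)_J = +1 (Zolotarev's lemma cross-check).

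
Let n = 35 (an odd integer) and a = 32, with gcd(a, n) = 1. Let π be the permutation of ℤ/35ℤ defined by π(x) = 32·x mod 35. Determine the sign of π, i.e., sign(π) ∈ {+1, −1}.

-1

Start at x=4: 4 → 23 → 1 → 32 → 9 → 8 → 11 → … (one orbit).
6 cycles of lengths [12, 12, 4, 3, 3, 1].
With 6 cycles on 35 points, sign = (−1)^{35−6} = -1.
Check: (32/35) = -1 by Zolotarev.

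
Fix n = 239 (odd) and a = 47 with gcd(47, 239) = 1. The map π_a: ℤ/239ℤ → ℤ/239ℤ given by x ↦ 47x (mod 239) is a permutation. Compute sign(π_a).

Trace 148: π^k(148) = [148, 25, 219, 16, 35, 211, 118] for k=0..6.
π_47 has 2 disjoint cycles with lengths [238, 1] on {0,…,238}.
With 2 cycles on 239 points, sign = (−1)^{239−2} = -1.
Via Zolotarev, sign(π_{47}) = (47|239) = -1.

-1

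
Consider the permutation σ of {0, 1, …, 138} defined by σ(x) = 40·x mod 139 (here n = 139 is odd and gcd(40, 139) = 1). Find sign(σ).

-1

Orbit of 79 under x↦40x: [79, 102, 49, 14, 4, 21, 6]… (length divides ord_139(40)).
Decompose π into cycles: lengths [138, 1] (2 cycles, including the fixed point 0).
2 cycles on 139: each ℓ→(−1)^(ℓ−1), product (−1)^137 = -1.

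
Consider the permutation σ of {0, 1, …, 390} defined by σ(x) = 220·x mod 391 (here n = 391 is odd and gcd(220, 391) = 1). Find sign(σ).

+1

Trace 35: π^k(35) = [35, 271, 188, 305, 239, 186, 256] for k=0..6.
π_220 has 27 disjoint cycles with lengths [22, 22, 22, 22, 22, 22, 22, 22, 22, 22, 22, 22, 22, 22, 22, 22, 11, 11, 2, 2, 2, 2, 2, 2, 2, 2, 1] on {0,…,390}.
Σ(ℓ_i−1) = 391−27 = 364; sign = (−1)^364 = +1.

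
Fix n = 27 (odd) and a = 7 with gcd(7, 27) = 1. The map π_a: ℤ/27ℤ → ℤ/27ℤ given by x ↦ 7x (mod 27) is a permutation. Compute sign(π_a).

+1

Trace 19: π^k(19) = [19, 25, 13, 10, 16, 4, 1] for k=0..6.
Decompose π into cycles: lengths [9, 9, 3, 3, 1, 1, 1] (7 cycles, including the fixed point 0).
With 7 cycles on 27 points, sign = (−1)^{27−7} = +1.
Check: (7/27) = +1 by Zolotarev.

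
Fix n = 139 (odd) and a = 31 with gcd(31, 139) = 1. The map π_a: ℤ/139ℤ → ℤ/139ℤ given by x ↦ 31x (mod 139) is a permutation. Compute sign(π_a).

+1

Trace 67: π^k(67) = [67, 131, 30, 96, 57, 99, 11] for k=0..6.
3 cycles of lengths [69, 69, 1].
n − c = 139 − 3 = 136; sign = (−1)^136 = +1.
Via Zolotarev, sign(π_{31}) = (31|139) = +1.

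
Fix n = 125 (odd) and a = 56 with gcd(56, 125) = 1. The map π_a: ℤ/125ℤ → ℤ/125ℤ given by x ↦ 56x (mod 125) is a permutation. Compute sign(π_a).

Start at x=26: 26 → 81 → 36 → 16 → 21 → 51 → 106 → … (one orbit).
π_56 has 13 disjoint cycles with lengths [25, 25, 25, 25, 5, 5, 5, 5, 1, 1, 1, 1, 1] on {0,…,124}.
n − c = 125 − 13 = 112; sign = (−1)^112 = +1.
Via Zolotarev, sign(π_{56}) = (56|125) = +1.

+1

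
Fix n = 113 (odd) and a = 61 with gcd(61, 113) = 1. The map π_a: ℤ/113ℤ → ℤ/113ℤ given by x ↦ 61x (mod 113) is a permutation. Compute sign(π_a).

Start at x=31: 31 → 83 → 91 → 14 → 63 → 1 → 61 → … (one orbit).
Cycle lengths of π_61 on ℤ/113ℤ: [56, 56, 1]; 3 cycles in total.
113 − 3 = 110 transpositions; sign(π) = (−1)^110 = +1.

+1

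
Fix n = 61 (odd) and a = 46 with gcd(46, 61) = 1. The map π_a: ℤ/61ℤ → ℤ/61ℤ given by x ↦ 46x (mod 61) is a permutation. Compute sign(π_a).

Start at x=47: 47 → 27 → 22 → 36 → 9 → 48 → 12 → … (one orbit).
3 cycles of lengths [30, 30, 1].
61 − 3 = 58 transpositions; sign(π) = (−1)^58 = +1.
The Jacobi symbol (46|61) = +1 (Zolotarev) agrees.

+1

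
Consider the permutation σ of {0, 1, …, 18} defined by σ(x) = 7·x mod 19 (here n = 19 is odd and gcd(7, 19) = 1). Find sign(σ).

+1

Orbit of 1 under x↦7x: [1, 7, 11]… (length divides ord_19(7)).
Cycle type of π: 3×6 + 1; total 7 cycles.
With 7 cycles on 19 points, sign = (−1)^{19−7} = +1.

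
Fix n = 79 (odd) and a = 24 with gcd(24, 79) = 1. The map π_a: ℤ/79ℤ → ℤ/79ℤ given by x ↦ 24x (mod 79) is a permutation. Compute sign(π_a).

Trace 24: π^k(24) = [24, 23, 78, 55, 56, 1] for k=0..5.
Cycle lengths of π_24 on ℤ/79ℤ: [6, 6, 6, 6, 6, 6, 6, 6, 6, 6, 6, 6, 6, 1]; 14 cycles in total.
With 14 cycles on 79 points, sign = (−1)^{79−14} = -1.
Zolotarev: (24|79) = -1, matching the cycle-count sign.

-1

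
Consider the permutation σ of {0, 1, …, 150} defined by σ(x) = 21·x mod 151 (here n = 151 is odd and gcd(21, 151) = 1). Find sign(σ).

+1

Trace 99: π^k(99) = [99, 116, 20, 118, 62, 94, 11] for k=0..6.
The orbit structure of x ↦ 21x mod 151: 3 orbits of sizes [75, 75, 1].
n − c = 151 − 3 = 148; sign = (−1)^148 = +1.
The Jacobi symbol (21|151) = +1 (Zolotarev) agrees.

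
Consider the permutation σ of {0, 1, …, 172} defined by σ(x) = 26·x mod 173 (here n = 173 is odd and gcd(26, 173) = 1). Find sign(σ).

Start at x=165: 165 → 138 → 128 → 41 → 28 → 36 → 71 → … (one orbit).
Cycle lengths of π_26 on ℤ/173ℤ: [172, 1]; 2 cycles in total.
Σ(ℓ_i−1) = 173−2 = 171; sign = (−1)^171 = -1.
Zolotarev: (26|173) = -1, matching the cycle-count sign.

-1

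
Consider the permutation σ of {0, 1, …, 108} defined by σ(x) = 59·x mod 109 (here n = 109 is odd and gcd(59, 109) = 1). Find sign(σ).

-1

Start at x=24: 24 → 108 → 50 → 7 → 86 → 60 → 52 → … (one orbit).
The orbit structure of x ↦ 59x mod 109: 2 orbits of sizes [108, 1].
sign(π) = (−1)^{n − #cycles} = (−1)^{109−2} = (−1)^107 = -1.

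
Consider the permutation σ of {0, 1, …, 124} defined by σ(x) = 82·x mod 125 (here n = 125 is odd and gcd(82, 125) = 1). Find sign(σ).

-1

Orbit of 43 under x↦82x: [43, 26, 7, 74, 68, 76, 107]… (length divides ord_125(82)).
Cycle lengths of π_82 on ℤ/125ℤ: [20, 20, 20, 20, 20, 4, 4, 4, 4, 4, 4, 1]; 12 cycles in total.
sign(π) = (−1)^{n − #cycles} = (−1)^{125−12} = (−1)^113 = -1.
Zolotarev: (82|125) = -1, matching the cycle-count sign.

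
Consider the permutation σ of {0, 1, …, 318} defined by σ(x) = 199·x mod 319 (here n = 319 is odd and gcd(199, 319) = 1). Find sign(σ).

+1

Start at x=78: 78 → 210 → 1 → 199 → 45 → 23 → 111 → 78 (one orbit).
Cycle type of π: 7×44 + 1×11; total 55 cycles.
55 cycles on 319: each ℓ→(−1)^(ℓ−1), product (−1)^264 = +1.
Zolotarev: (199|319) = +1, matching the cycle-count sign.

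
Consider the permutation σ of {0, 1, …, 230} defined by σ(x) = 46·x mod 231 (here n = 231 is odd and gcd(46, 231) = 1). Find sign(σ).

-1

Orbit of 106 under x↦46x: [106, 25, 226, 1, 46, 37, 85]… (length divides ord_231(46)).
Cycle lengths of π_46 on ℤ/231ℤ: [30, 30, 30, 30, 30, 30, 10, 10, 10, 3, 3, 3, 3, 3, 3, 1, 1, 1]; 18 cycles in total.
With 18 cycles on 231 points, sign = (−1)^{231−18} = -1.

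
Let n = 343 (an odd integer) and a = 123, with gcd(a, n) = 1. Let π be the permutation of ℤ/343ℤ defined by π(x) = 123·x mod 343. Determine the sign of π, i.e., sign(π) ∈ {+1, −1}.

Start at x=330: 330 → 116 → 205 → 176 → 39 → 338 → 71 → … (one orbit).
The orbit structure of x ↦ 123x mod 343: 7 orbits of sizes [147, 147, 21, 21, 3, 3, 1].
With 7 cycles on 343 points, sign = (−1)^{343−7} = +1.
The Jacobi symbol (123|343) = +1 (Zolotarev) agrees.

+1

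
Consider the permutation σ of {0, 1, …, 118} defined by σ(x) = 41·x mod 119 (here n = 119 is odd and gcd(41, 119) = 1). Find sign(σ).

+1

Start at x=50: 50 → 27 → 36 → 48 → 64 → 6 → 8 → … (one orbit).
The orbit structure of x ↦ 41x mod 119: 11 orbits of sizes [16, 16, 16, 16, 16, 16, 16, 2, 2, 2, 1].
119 − 11 = 108 transpositions; sign(π) = (−1)^108 = +1.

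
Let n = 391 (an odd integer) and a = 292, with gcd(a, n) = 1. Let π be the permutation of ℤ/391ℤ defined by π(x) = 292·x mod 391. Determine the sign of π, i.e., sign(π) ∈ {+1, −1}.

Orbit of 239 under x↦292x: [239, 190, 349, 248, 81, 192, 151]… (length divides ord_391(292)).
π_292 has 6 disjoint cycles with lengths [176, 176, 16, 11, 11, 1] on {0,…,390}.
With 6 cycles on 391 points, sign = (−1)^{391−6} = -1.

-1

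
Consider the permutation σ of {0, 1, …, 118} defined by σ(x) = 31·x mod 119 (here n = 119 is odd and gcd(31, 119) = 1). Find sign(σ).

Trace 82: π^k(82) = [82, 43, 24, 30, 97, 32, 40] for k=0..6.
The orbit structure of x ↦ 31x mod 119: 5 orbits of sizes [48, 48, 16, 6, 1].
5 cycles on 119: each ℓ→(−1)^(ℓ−1), product (−1)^114 = +1.
Check: (31/119) = +1 by Zolotarev.

+1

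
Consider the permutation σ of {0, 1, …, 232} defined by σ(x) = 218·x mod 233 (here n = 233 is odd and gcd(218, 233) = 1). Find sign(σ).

+1

Start at x=13: 13 → 38 → 129 → 162 → 133 → 102 → 101 → … (one orbit).
Decompose π into cycles: lengths [116, 116, 1] (3 cycles, including the fixed point 0).
233 − 3 = 230 transpositions; sign(π) = (−1)^230 = +1.
Via Zolotarev, sign(π_{218}) = (218|233) = +1.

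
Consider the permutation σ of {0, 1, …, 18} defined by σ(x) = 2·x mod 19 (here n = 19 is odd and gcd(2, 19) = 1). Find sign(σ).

-1

Orbit of 18 under x↦2x: [18, 17, 15, 11, 3, 6, 12]… (length divides ord_19(2)).
The orbit structure of x ↦ 2x mod 19: 2 orbits of sizes [18, 1].
2 cycles on 19: each ℓ→(−1)^(ℓ−1), product (−1)^17 = -1.
Zolotarev: (2|19) = -1, matching the cycle-count sign.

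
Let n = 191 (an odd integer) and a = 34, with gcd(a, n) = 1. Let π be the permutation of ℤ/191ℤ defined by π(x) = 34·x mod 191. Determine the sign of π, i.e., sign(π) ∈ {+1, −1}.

+1

Start at x=144: 144 → 121 → 103 → 64 → 75 → 67 → 177 → … (one orbit).
Decompose π into cycles: lengths [95, 95, 1] (3 cycles, including the fixed point 0).
Σ(ℓ_i−1) = 191−3 = 188; sign = (−1)^188 = +1.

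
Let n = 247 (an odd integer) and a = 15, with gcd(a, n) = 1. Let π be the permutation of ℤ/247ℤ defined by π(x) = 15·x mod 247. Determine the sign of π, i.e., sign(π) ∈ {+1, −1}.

Start at x=184: 184 → 43 → 151 → 42 → 136 → 64 → 219 → … (one orbit).
The orbit structure of x ↦ 15x mod 247: 9 orbits of sizes [36, 36, 36, 36, 36, 36, 18, 12, 1].
n − c = 247 − 9 = 238; sign = (−1)^238 = +1.
Zolotarev: (15|247) = +1, matching the cycle-count sign.

+1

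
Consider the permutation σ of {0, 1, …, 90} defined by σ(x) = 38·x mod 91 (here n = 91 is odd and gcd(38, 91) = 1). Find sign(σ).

Trace 12: π^k(12) = [12, 1, 38, 79, 90, 53] for k=0..5.
Decompose π into cycles: lengths [6, 6, 6, 6, 6, 6, 6, 6, 6, 6, 6, 6, 6, 2, 2, 2, 2, 2, 2, 1] (20 cycles, including the fixed point 0).
n − c = 91 − 20 = 71; sign = (−1)^71 = -1.
(38|91)_J = -1 (Zolotarev's lemma cross-check).

-1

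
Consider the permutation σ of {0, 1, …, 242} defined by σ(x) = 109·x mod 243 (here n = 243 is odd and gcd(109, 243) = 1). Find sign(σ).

+1

Orbit of 109 under x↦109x: [109, 217, 82, 190, 55, 163, 28]… (length divides ord_243(109)).
π_109 has 63 disjoint cycles with lengths [9, 9, 9, 9, 9, 9, 9, 9, 9, 9, 9, 9, 9, 9, 9, 9, 9, 9, 3, 3, 3, 3, 3, 3, 3, 3, 3, 3, 3, 3, 3, 3, 3, 3, 3, 3, 1, 1, 1, 1, 1, 1, 1, 1, 1, 1, 1, 1, 1, 1, 1, 1, 1, 1, 1, 1, 1, 1, 1, 1, 1, 1, 1] on {0,…,242}.
Σ(ℓ_i−1) = 243−63 = 180; sign = (−1)^180 = +1.
Check: (109/243) = +1 by Zolotarev.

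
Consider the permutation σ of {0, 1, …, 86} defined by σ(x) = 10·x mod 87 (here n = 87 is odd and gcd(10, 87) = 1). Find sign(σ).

Trace 64: π^k(64) = [64, 31, 49, 55, 28, 19, 16] for k=0..6.
6 cycles of lengths [28, 28, 28, 1, 1, 1].
n − c = 87 − 6 = 81; sign = (−1)^81 = -1.

-1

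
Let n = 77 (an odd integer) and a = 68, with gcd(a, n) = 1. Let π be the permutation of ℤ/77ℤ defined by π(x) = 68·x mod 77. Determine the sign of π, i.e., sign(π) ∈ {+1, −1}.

+1

Orbit of 40 under x↦68x: [40, 25, 6, 23, 24, 15, 19]… (length divides ord_77(68)).
The orbit structure of x ↦ 68x mod 77: 5 orbits of sizes [30, 30, 10, 6, 1].
n − c = 77 − 5 = 72; sign = (−1)^72 = +1.
Zolotarev: (68|77) = +1, matching the cycle-count sign.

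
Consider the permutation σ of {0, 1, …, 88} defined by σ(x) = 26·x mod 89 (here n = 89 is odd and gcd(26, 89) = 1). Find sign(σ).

-1

Start at x=55: 55 → 6 → 67 → 51 → 80 → 33 → 57 → … (one orbit).
2 cycles of lengths [88, 1].
n − c = 89 − 2 = 87; sign = (−1)^87 = -1.
(26|89)_J = -1 (Zolotarev's lemma cross-check).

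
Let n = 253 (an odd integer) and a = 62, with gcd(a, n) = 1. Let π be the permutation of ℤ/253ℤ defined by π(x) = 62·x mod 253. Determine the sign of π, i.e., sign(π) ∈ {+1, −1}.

-1

Trace 64: π^k(64) = [64, 173, 100, 128, 93, 200, 3] for k=0..6.
Cycle type of π: 110×2 + 11×2 + 10 + 1; total 6 cycles.
With 6 cycles on 253 points, sign = (−1)^{253−6} = -1.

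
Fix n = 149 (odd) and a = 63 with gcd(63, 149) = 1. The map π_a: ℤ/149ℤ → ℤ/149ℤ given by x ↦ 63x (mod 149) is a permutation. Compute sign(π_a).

Orbit of 81 under x↦63x: [81, 37, 96, 88, 31, 16, 114]… (length divides ord_149(63)).
π_63 has 5 disjoint cycles with lengths [37, 37, 37, 37, 1] on {0,…,148}.
With 5 cycles on 149 points, sign = (−1)^{149−5} = +1.
The Jacobi symbol (63|149) = +1 (Zolotarev) agrees.

+1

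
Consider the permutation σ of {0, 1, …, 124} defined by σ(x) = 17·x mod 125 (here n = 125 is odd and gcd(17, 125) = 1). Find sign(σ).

Start at x=21: 21 → 107 → 69 → 48 → 66 → 122 → 74 → … (one orbit).
Decompose π into cycles: lengths [100, 20, 4, 1] (4 cycles, including the fixed point 0).
n − c = 125 − 4 = 121; sign = (−1)^121 = -1.

-1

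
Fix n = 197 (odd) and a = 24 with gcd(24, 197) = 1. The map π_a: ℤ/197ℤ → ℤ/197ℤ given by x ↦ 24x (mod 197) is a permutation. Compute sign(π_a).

Orbit of 53 under x↦24x: [53, 90, 190, 29, 105, 156, 1]… (length divides ord_197(24)).
π_24 has 5 disjoint cycles with lengths [49, 49, 49, 49, 1] on {0,…,196}.
Σ(ℓ_i−1) = 197−5 = 192; sign = (−1)^192 = +1.
(24|197)_J = +1 (Zolotarev's lemma cross-check).

+1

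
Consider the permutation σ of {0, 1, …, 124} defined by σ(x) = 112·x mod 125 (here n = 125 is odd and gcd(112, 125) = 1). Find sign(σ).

-1

Start at x=104: 104 → 23 → 76 → 12 → 94 → 28 → 11 → … (one orbit).
Decompose π into cycles: lengths [100, 20, 4, 1] (4 cycles, including the fixed point 0).
125 − 4 = 121 transpositions; sign(π) = (−1)^121 = -1.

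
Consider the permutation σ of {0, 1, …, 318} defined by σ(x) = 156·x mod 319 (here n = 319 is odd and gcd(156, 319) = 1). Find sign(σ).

+1

Start at x=212: 212 → 215 → 45 → 2 → 312 → 184 → 313 → … (one orbit).
The orbit structure of x ↦ 156x mod 319: 5 orbits of sizes [140, 140, 28, 10, 1].
5 cycles on 319: each ℓ→(−1)^(ℓ−1), product (−1)^314 = +1.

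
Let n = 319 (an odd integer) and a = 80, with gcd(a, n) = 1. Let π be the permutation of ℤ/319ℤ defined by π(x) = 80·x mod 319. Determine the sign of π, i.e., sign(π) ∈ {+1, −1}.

+1

Orbit of 289 under x↦80x: [289, 152, 38, 169, 122, 190, 207]… (length divides ord_319(80)).
π_80 has 9 disjoint cycles with lengths [70, 70, 70, 70, 14, 14, 5, 5, 1] on {0,…,318}.
319 − 9 = 310 transpositions; sign(π) = (−1)^310 = +1.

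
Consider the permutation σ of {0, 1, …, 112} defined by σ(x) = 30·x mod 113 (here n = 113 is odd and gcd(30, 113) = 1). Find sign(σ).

Start at x=16: 16 → 28 → 49 → 1 → 30 → 109 → 106 → 16 (one orbit).
Decompose π into cycles: lengths [7, 7, 7, 7, 7, 7, 7, 7, 7, 7, 7, 7, 7, 7, 7, 7, 1] (17 cycles, including the fixed point 0).
113 − 17 = 96 transpositions; sign(π) = (−1)^96 = +1.
The Jacobi symbol (30|113) = +1 (Zolotarev) agrees.

+1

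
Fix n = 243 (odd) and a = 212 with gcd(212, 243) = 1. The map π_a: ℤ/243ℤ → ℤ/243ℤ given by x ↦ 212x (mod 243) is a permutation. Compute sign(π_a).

Start at x=122: 122 → 106 → 116 → 49 → 182 → 190 → 185 → … (one orbit).
Cycle type of π: 162 + 54 + 18 + 6 + 2 + 1; total 6 cycles.
243 − 6 = 237 transpositions; sign(π) = (−1)^237 = -1.
The Jacobi symbol (212|243) = -1 (Zolotarev) agrees.

-1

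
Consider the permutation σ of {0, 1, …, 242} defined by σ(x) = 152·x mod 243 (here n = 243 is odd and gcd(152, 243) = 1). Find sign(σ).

Orbit of 127 under x↦152x: [127, 107, 226, 89, 163, 233, 181]… (length divides ord_243(152)).
Decompose π into cycles: lengths [54, 54, 54, 18, 18, 18, 6, 6, 6, 2, 2, 2, 2, 1] (14 cycles, including the fixed point 0).
14 cycles on 243: each ℓ→(−1)^(ℓ−1), product (−1)^229 = -1.
Zolotarev: (152|243) = -1, matching the cycle-count sign.

-1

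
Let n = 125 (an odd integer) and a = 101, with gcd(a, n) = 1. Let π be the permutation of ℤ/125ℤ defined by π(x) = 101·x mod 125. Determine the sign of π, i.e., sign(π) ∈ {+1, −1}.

+1

Trace 76: π^k(76) = [76, 51, 26, 1, 101] for k=0..4.
Decompose π into cycles: lengths [5, 5, 5, 5, 5, 5, 5, 5, 5, 5, 5, 5, 5, 5, 5, 5, 5, 5, 5, 5, 1, 1, 1, 1, 1, 1, 1, 1, 1, 1, 1, 1, 1, 1, 1, 1, 1, 1, 1, 1, 1, 1, 1, 1, 1] (45 cycles, including the fixed point 0).
125 − 45 = 80 transpositions; sign(π) = (−1)^80 = +1.
Check: (101/125) = +1 by Zolotarev.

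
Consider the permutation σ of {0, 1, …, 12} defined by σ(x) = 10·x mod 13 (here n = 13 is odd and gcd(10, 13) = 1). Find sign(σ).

+1

Trace 9: π^k(9) = [9, 12, 3, 4, 1, 10] for k=0..5.
Cycle lengths of π_10 on ℤ/13ℤ: [6, 6, 1]; 3 cycles in total.
3 cycles on 13: each ℓ→(−1)^(ℓ−1), product (−1)^10 = +1.
(10|13)_J = +1 (Zolotarev's lemma cross-check).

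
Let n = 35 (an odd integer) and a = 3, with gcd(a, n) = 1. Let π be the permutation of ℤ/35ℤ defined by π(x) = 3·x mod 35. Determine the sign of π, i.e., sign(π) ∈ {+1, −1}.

Trace 13: π^k(13) = [13, 4, 12, 1, 3, 9, 27] for k=0..6.
5 cycles of lengths [12, 12, 6, 4, 1].
5 cycles on 35: each ℓ→(−1)^(ℓ−1), product (−1)^30 = +1.
The Jacobi symbol (3|35) = +1 (Zolotarev) agrees.

+1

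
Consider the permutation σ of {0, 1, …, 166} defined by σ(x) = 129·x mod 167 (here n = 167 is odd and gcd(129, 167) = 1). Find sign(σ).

-1

Orbit of 96 under x↦129x: [96, 26, 14, 136, 9, 159, 137]… (length divides ord_167(129)).
Cycle lengths of π_129 on ℤ/167ℤ: [166, 1]; 2 cycles in total.
Σ(ℓ_i−1) = 167−2 = 165; sign = (−1)^165 = -1.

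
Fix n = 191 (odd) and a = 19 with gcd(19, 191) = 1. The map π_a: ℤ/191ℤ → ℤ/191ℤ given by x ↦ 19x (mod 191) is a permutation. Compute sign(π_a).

-1

Trace 102: π^k(102) = [102, 28, 150, 176, 97, 124, 64] for k=0..6.
The orbit structure of x ↦ 19x mod 191: 2 orbits of sizes [190, 1].
sign(π) = (−1)^{n − #cycles} = (−1)^{191−2} = (−1)^189 = -1.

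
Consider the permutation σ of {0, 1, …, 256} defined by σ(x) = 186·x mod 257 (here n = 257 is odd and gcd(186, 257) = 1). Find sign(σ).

Trace 64: π^k(64) = [64, 82, 89, 106, 184, 43, 31] for k=0..6.
2 cycles of lengths [256, 1].
2 cycles on 257: each ℓ→(−1)^(ℓ−1), product (−1)^255 = -1.

-1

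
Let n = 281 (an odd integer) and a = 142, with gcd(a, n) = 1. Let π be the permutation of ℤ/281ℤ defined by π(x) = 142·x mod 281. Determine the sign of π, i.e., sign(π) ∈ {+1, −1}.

Trace 128: π^k(128) = [128, 192, 7, 151, 86, 129, 53] for k=0..6.
Decompose π into cycles: lengths [40, 40, 40, 40, 40, 40, 40, 1] (8 cycles, including the fixed point 0).
n − c = 281 − 8 = 273; sign = (−1)^273 = -1.
Via Zolotarev, sign(π_{142}) = (142|281) = -1.

-1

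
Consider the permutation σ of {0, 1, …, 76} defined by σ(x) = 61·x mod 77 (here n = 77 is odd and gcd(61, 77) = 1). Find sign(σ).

Trace 68: π^k(68) = [68, 67, 6, 58, 73, 64, 54] for k=0..6.
The orbit structure of x ↦ 61x mod 77: 5 orbits of sizes [30, 30, 10, 6, 1].
n − c = 77 − 5 = 72; sign = (−1)^72 = +1.
Zolotarev: (61|77) = +1, matching the cycle-count sign.

+1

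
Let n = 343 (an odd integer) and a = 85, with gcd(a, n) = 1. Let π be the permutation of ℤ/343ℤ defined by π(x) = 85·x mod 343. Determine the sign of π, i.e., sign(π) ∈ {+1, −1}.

Orbit of 127 under x↦85x: [127, 162, 50, 134, 71, 204, 190]… (length divides ord_343(85)).
Cycle lengths of π_85 on ℤ/343ℤ: [49, 49, 49, 49, 49, 49, 7, 7, 7, 7, 7, 7, 1, 1, 1, 1, 1, 1, 1]; 19 cycles in total.
Σ(ℓ_i−1) = 343−19 = 324; sign = (−1)^324 = +1.

+1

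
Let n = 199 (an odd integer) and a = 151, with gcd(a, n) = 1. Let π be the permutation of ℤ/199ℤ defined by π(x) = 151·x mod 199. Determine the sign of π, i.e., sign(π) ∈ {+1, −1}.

Start at x=112: 112 → 196 → 144 → 53 → 43 → 125 → 169 → … (one orbit).
3 cycles of lengths [99, 99, 1].
sign(π) = (−1)^{n − #cycles} = (−1)^{199−3} = (−1)^196 = +1.
(151|199)_J = +1 (Zolotarev's lemma cross-check).

+1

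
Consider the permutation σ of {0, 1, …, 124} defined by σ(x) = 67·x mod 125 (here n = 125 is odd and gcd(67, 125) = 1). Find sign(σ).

-1

Orbit of 37 under x↦67x: [37, 104, 93, 106, 102, 84, 3]… (length divides ord_125(67)).
The orbit structure of x ↦ 67x mod 125: 4 orbits of sizes [100, 20, 4, 1].
125 − 4 = 121 transpositions; sign(π) = (−1)^121 = -1.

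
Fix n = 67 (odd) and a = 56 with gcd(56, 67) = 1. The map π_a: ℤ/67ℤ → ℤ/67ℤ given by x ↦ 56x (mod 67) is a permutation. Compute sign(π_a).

+1

Orbit of 21 under x↦56x: [21, 37, 62, 55, 65, 22, 26]… (length divides ord_67(56)).
The orbit structure of x ↦ 56x mod 67: 3 orbits of sizes [33, 33, 1].
3 cycles on 67: each ℓ→(−1)^(ℓ−1), product (−1)^64 = +1.
Check: (56/67) = +1 by Zolotarev.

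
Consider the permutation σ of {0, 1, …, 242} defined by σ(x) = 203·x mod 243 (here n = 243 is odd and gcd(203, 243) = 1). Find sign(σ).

Trace 125: π^k(125) = [125, 103, 11, 46, 104, 214, 188] for k=0..6.
6 cycles of lengths [162, 54, 18, 6, 2, 1].
6 cycles on 243: each ℓ→(−1)^(ℓ−1), product (−1)^237 = -1.
(203|243)_J = -1 (Zolotarev's lemma cross-check).

-1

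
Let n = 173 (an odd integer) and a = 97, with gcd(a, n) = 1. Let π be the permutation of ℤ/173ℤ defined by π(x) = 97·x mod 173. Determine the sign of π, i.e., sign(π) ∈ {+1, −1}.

-1

Start at x=35: 35 → 108 → 96 → 143 → 31 → 66 → 1 → … (one orbit).
2 cycles of lengths [172, 1].
Σ(ℓ_i−1) = 173−2 = 171; sign = (−1)^171 = -1.
The Jacobi symbol (97|173) = -1 (Zolotarev) agrees.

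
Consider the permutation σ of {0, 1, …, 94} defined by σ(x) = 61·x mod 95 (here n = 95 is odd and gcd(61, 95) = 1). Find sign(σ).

Orbit of 61 under x↦61x: [61, 16, 26, 66, 36, 11, 6]… (length divides ord_95(61)).
The orbit structure of x ↦ 61x mod 95: 15 orbits of sizes [9, 9, 9, 9, 9, 9, 9, 9, 9, 9, 1, 1, 1, 1, 1].
15 cycles on 95: each ℓ→(−1)^(ℓ−1), product (−1)^80 = +1.
(61|95)_J = +1 (Zolotarev's lemma cross-check).

+1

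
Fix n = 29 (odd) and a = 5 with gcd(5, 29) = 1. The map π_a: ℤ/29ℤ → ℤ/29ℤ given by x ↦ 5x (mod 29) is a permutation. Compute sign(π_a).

+1

Orbit of 13 under x↦5x: [13, 7, 6, 1, 5, 25, 9]… (length divides ord_29(5)).
3 cycles of lengths [14, 14, 1].
With 3 cycles on 29 points, sign = (−1)^{29−3} = +1.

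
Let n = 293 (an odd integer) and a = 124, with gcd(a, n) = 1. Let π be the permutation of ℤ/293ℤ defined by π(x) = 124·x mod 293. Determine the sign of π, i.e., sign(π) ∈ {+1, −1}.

+1

Start at x=82: 82 → 206 → 53 → 126 → 95 → 60 → 115 → … (one orbit).
Cycle type of π: 73×4 + 1; total 5 cycles.
With 5 cycles on 293 points, sign = (−1)^{293−5} = +1.
Zolotarev: (124|293) = +1, matching the cycle-count sign.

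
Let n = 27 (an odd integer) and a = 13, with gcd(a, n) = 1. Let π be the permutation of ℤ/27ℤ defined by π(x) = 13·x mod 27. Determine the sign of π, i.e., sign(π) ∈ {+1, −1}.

Trace 1: π^k(1) = [1, 13, 7, 10, 22, 16, 19] for k=0..6.
7 cycles of lengths [9, 9, 3, 3, 1, 1, 1].
27 − 7 = 20 transpositions; sign(π) = (−1)^20 = +1.
The Jacobi symbol (13|27) = +1 (Zolotarev) agrees.

+1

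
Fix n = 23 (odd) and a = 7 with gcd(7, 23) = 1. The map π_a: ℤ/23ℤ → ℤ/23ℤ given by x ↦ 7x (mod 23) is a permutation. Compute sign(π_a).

-1

Trace 3: π^k(3) = [3, 21, 9, 17, 4, 5, 12] for k=0..6.
π_7 has 2 disjoint cycles with lengths [22, 1] on {0,…,22}.
n − c = 23 − 2 = 21; sign = (−1)^21 = -1.
(7|23)_J = -1 (Zolotarev's lemma cross-check).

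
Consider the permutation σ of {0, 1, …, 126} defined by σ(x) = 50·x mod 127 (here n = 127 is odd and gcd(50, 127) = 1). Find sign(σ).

+1

Orbit of 1 under x↦50x: [1, 50, 87, 32, 76, 117, 8]… (length divides ord_127(50)).
π_50 has 7 disjoint cycles with lengths [21, 21, 21, 21, 21, 21, 1] on {0,…,126}.
n − c = 127 − 7 = 120; sign = (−1)^120 = +1.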